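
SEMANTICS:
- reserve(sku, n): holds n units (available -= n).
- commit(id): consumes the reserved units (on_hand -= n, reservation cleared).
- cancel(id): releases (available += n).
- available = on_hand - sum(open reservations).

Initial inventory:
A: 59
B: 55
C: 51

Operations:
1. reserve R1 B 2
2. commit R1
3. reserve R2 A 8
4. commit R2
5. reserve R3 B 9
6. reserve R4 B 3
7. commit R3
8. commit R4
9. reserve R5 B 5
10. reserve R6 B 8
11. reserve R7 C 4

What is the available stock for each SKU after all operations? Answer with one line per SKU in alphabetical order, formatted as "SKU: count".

Answer: A: 51
B: 28
C: 47

Derivation:
Step 1: reserve R1 B 2 -> on_hand[A=59 B=55 C=51] avail[A=59 B=53 C=51] open={R1}
Step 2: commit R1 -> on_hand[A=59 B=53 C=51] avail[A=59 B=53 C=51] open={}
Step 3: reserve R2 A 8 -> on_hand[A=59 B=53 C=51] avail[A=51 B=53 C=51] open={R2}
Step 4: commit R2 -> on_hand[A=51 B=53 C=51] avail[A=51 B=53 C=51] open={}
Step 5: reserve R3 B 9 -> on_hand[A=51 B=53 C=51] avail[A=51 B=44 C=51] open={R3}
Step 6: reserve R4 B 3 -> on_hand[A=51 B=53 C=51] avail[A=51 B=41 C=51] open={R3,R4}
Step 7: commit R3 -> on_hand[A=51 B=44 C=51] avail[A=51 B=41 C=51] open={R4}
Step 8: commit R4 -> on_hand[A=51 B=41 C=51] avail[A=51 B=41 C=51] open={}
Step 9: reserve R5 B 5 -> on_hand[A=51 B=41 C=51] avail[A=51 B=36 C=51] open={R5}
Step 10: reserve R6 B 8 -> on_hand[A=51 B=41 C=51] avail[A=51 B=28 C=51] open={R5,R6}
Step 11: reserve R7 C 4 -> on_hand[A=51 B=41 C=51] avail[A=51 B=28 C=47] open={R5,R6,R7}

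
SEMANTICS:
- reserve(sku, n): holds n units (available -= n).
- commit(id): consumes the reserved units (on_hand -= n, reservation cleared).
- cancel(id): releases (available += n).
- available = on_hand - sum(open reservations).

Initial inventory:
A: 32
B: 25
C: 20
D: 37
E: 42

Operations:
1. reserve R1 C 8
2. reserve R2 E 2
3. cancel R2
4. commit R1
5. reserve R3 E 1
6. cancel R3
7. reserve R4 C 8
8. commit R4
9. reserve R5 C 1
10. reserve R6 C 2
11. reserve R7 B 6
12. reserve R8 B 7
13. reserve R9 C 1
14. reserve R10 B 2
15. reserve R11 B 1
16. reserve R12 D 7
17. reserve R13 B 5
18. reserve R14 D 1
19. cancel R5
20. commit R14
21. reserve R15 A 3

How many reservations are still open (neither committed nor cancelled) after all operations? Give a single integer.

Step 1: reserve R1 C 8 -> on_hand[A=32 B=25 C=20 D=37 E=42] avail[A=32 B=25 C=12 D=37 E=42] open={R1}
Step 2: reserve R2 E 2 -> on_hand[A=32 B=25 C=20 D=37 E=42] avail[A=32 B=25 C=12 D=37 E=40] open={R1,R2}
Step 3: cancel R2 -> on_hand[A=32 B=25 C=20 D=37 E=42] avail[A=32 B=25 C=12 D=37 E=42] open={R1}
Step 4: commit R1 -> on_hand[A=32 B=25 C=12 D=37 E=42] avail[A=32 B=25 C=12 D=37 E=42] open={}
Step 5: reserve R3 E 1 -> on_hand[A=32 B=25 C=12 D=37 E=42] avail[A=32 B=25 C=12 D=37 E=41] open={R3}
Step 6: cancel R3 -> on_hand[A=32 B=25 C=12 D=37 E=42] avail[A=32 B=25 C=12 D=37 E=42] open={}
Step 7: reserve R4 C 8 -> on_hand[A=32 B=25 C=12 D=37 E=42] avail[A=32 B=25 C=4 D=37 E=42] open={R4}
Step 8: commit R4 -> on_hand[A=32 B=25 C=4 D=37 E=42] avail[A=32 B=25 C=4 D=37 E=42] open={}
Step 9: reserve R5 C 1 -> on_hand[A=32 B=25 C=4 D=37 E=42] avail[A=32 B=25 C=3 D=37 E=42] open={R5}
Step 10: reserve R6 C 2 -> on_hand[A=32 B=25 C=4 D=37 E=42] avail[A=32 B=25 C=1 D=37 E=42] open={R5,R6}
Step 11: reserve R7 B 6 -> on_hand[A=32 B=25 C=4 D=37 E=42] avail[A=32 B=19 C=1 D=37 E=42] open={R5,R6,R7}
Step 12: reserve R8 B 7 -> on_hand[A=32 B=25 C=4 D=37 E=42] avail[A=32 B=12 C=1 D=37 E=42] open={R5,R6,R7,R8}
Step 13: reserve R9 C 1 -> on_hand[A=32 B=25 C=4 D=37 E=42] avail[A=32 B=12 C=0 D=37 E=42] open={R5,R6,R7,R8,R9}
Step 14: reserve R10 B 2 -> on_hand[A=32 B=25 C=4 D=37 E=42] avail[A=32 B=10 C=0 D=37 E=42] open={R10,R5,R6,R7,R8,R9}
Step 15: reserve R11 B 1 -> on_hand[A=32 B=25 C=4 D=37 E=42] avail[A=32 B=9 C=0 D=37 E=42] open={R10,R11,R5,R6,R7,R8,R9}
Step 16: reserve R12 D 7 -> on_hand[A=32 B=25 C=4 D=37 E=42] avail[A=32 B=9 C=0 D=30 E=42] open={R10,R11,R12,R5,R6,R7,R8,R9}
Step 17: reserve R13 B 5 -> on_hand[A=32 B=25 C=4 D=37 E=42] avail[A=32 B=4 C=0 D=30 E=42] open={R10,R11,R12,R13,R5,R6,R7,R8,R9}
Step 18: reserve R14 D 1 -> on_hand[A=32 B=25 C=4 D=37 E=42] avail[A=32 B=4 C=0 D=29 E=42] open={R10,R11,R12,R13,R14,R5,R6,R7,R8,R9}
Step 19: cancel R5 -> on_hand[A=32 B=25 C=4 D=37 E=42] avail[A=32 B=4 C=1 D=29 E=42] open={R10,R11,R12,R13,R14,R6,R7,R8,R9}
Step 20: commit R14 -> on_hand[A=32 B=25 C=4 D=36 E=42] avail[A=32 B=4 C=1 D=29 E=42] open={R10,R11,R12,R13,R6,R7,R8,R9}
Step 21: reserve R15 A 3 -> on_hand[A=32 B=25 C=4 D=36 E=42] avail[A=29 B=4 C=1 D=29 E=42] open={R10,R11,R12,R13,R15,R6,R7,R8,R9}
Open reservations: ['R10', 'R11', 'R12', 'R13', 'R15', 'R6', 'R7', 'R8', 'R9'] -> 9

Answer: 9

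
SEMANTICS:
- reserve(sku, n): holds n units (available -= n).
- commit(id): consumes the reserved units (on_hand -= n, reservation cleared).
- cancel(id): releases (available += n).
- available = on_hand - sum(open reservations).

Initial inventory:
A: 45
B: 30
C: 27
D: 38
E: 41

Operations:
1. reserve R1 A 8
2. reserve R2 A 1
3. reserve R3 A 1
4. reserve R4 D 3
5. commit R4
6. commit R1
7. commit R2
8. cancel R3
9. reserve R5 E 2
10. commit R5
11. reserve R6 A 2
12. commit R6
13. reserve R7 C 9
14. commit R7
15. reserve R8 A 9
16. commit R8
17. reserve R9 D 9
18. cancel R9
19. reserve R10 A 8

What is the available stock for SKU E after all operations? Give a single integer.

Answer: 39

Derivation:
Step 1: reserve R1 A 8 -> on_hand[A=45 B=30 C=27 D=38 E=41] avail[A=37 B=30 C=27 D=38 E=41] open={R1}
Step 2: reserve R2 A 1 -> on_hand[A=45 B=30 C=27 D=38 E=41] avail[A=36 B=30 C=27 D=38 E=41] open={R1,R2}
Step 3: reserve R3 A 1 -> on_hand[A=45 B=30 C=27 D=38 E=41] avail[A=35 B=30 C=27 D=38 E=41] open={R1,R2,R3}
Step 4: reserve R4 D 3 -> on_hand[A=45 B=30 C=27 D=38 E=41] avail[A=35 B=30 C=27 D=35 E=41] open={R1,R2,R3,R4}
Step 5: commit R4 -> on_hand[A=45 B=30 C=27 D=35 E=41] avail[A=35 B=30 C=27 D=35 E=41] open={R1,R2,R3}
Step 6: commit R1 -> on_hand[A=37 B=30 C=27 D=35 E=41] avail[A=35 B=30 C=27 D=35 E=41] open={R2,R3}
Step 7: commit R2 -> on_hand[A=36 B=30 C=27 D=35 E=41] avail[A=35 B=30 C=27 D=35 E=41] open={R3}
Step 8: cancel R3 -> on_hand[A=36 B=30 C=27 D=35 E=41] avail[A=36 B=30 C=27 D=35 E=41] open={}
Step 9: reserve R5 E 2 -> on_hand[A=36 B=30 C=27 D=35 E=41] avail[A=36 B=30 C=27 D=35 E=39] open={R5}
Step 10: commit R5 -> on_hand[A=36 B=30 C=27 D=35 E=39] avail[A=36 B=30 C=27 D=35 E=39] open={}
Step 11: reserve R6 A 2 -> on_hand[A=36 B=30 C=27 D=35 E=39] avail[A=34 B=30 C=27 D=35 E=39] open={R6}
Step 12: commit R6 -> on_hand[A=34 B=30 C=27 D=35 E=39] avail[A=34 B=30 C=27 D=35 E=39] open={}
Step 13: reserve R7 C 9 -> on_hand[A=34 B=30 C=27 D=35 E=39] avail[A=34 B=30 C=18 D=35 E=39] open={R7}
Step 14: commit R7 -> on_hand[A=34 B=30 C=18 D=35 E=39] avail[A=34 B=30 C=18 D=35 E=39] open={}
Step 15: reserve R8 A 9 -> on_hand[A=34 B=30 C=18 D=35 E=39] avail[A=25 B=30 C=18 D=35 E=39] open={R8}
Step 16: commit R8 -> on_hand[A=25 B=30 C=18 D=35 E=39] avail[A=25 B=30 C=18 D=35 E=39] open={}
Step 17: reserve R9 D 9 -> on_hand[A=25 B=30 C=18 D=35 E=39] avail[A=25 B=30 C=18 D=26 E=39] open={R9}
Step 18: cancel R9 -> on_hand[A=25 B=30 C=18 D=35 E=39] avail[A=25 B=30 C=18 D=35 E=39] open={}
Step 19: reserve R10 A 8 -> on_hand[A=25 B=30 C=18 D=35 E=39] avail[A=17 B=30 C=18 D=35 E=39] open={R10}
Final available[E] = 39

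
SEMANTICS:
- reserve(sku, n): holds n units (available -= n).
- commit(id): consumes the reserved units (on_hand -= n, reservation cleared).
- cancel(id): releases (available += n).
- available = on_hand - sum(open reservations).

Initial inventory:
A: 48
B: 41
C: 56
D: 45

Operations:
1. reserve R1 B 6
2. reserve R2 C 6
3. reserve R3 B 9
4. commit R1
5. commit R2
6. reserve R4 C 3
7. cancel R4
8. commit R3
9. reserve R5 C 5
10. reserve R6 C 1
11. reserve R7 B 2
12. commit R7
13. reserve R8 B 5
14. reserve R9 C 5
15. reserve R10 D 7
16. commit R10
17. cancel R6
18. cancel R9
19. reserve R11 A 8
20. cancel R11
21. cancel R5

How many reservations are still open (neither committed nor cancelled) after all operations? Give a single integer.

Answer: 1

Derivation:
Step 1: reserve R1 B 6 -> on_hand[A=48 B=41 C=56 D=45] avail[A=48 B=35 C=56 D=45] open={R1}
Step 2: reserve R2 C 6 -> on_hand[A=48 B=41 C=56 D=45] avail[A=48 B=35 C=50 D=45] open={R1,R2}
Step 3: reserve R3 B 9 -> on_hand[A=48 B=41 C=56 D=45] avail[A=48 B=26 C=50 D=45] open={R1,R2,R3}
Step 4: commit R1 -> on_hand[A=48 B=35 C=56 D=45] avail[A=48 B=26 C=50 D=45] open={R2,R3}
Step 5: commit R2 -> on_hand[A=48 B=35 C=50 D=45] avail[A=48 B=26 C=50 D=45] open={R3}
Step 6: reserve R4 C 3 -> on_hand[A=48 B=35 C=50 D=45] avail[A=48 B=26 C=47 D=45] open={R3,R4}
Step 7: cancel R4 -> on_hand[A=48 B=35 C=50 D=45] avail[A=48 B=26 C=50 D=45] open={R3}
Step 8: commit R3 -> on_hand[A=48 B=26 C=50 D=45] avail[A=48 B=26 C=50 D=45] open={}
Step 9: reserve R5 C 5 -> on_hand[A=48 B=26 C=50 D=45] avail[A=48 B=26 C=45 D=45] open={R5}
Step 10: reserve R6 C 1 -> on_hand[A=48 B=26 C=50 D=45] avail[A=48 B=26 C=44 D=45] open={R5,R6}
Step 11: reserve R7 B 2 -> on_hand[A=48 B=26 C=50 D=45] avail[A=48 B=24 C=44 D=45] open={R5,R6,R7}
Step 12: commit R7 -> on_hand[A=48 B=24 C=50 D=45] avail[A=48 B=24 C=44 D=45] open={R5,R6}
Step 13: reserve R8 B 5 -> on_hand[A=48 B=24 C=50 D=45] avail[A=48 B=19 C=44 D=45] open={R5,R6,R8}
Step 14: reserve R9 C 5 -> on_hand[A=48 B=24 C=50 D=45] avail[A=48 B=19 C=39 D=45] open={R5,R6,R8,R9}
Step 15: reserve R10 D 7 -> on_hand[A=48 B=24 C=50 D=45] avail[A=48 B=19 C=39 D=38] open={R10,R5,R6,R8,R9}
Step 16: commit R10 -> on_hand[A=48 B=24 C=50 D=38] avail[A=48 B=19 C=39 D=38] open={R5,R6,R8,R9}
Step 17: cancel R6 -> on_hand[A=48 B=24 C=50 D=38] avail[A=48 B=19 C=40 D=38] open={R5,R8,R9}
Step 18: cancel R9 -> on_hand[A=48 B=24 C=50 D=38] avail[A=48 B=19 C=45 D=38] open={R5,R8}
Step 19: reserve R11 A 8 -> on_hand[A=48 B=24 C=50 D=38] avail[A=40 B=19 C=45 D=38] open={R11,R5,R8}
Step 20: cancel R11 -> on_hand[A=48 B=24 C=50 D=38] avail[A=48 B=19 C=45 D=38] open={R5,R8}
Step 21: cancel R5 -> on_hand[A=48 B=24 C=50 D=38] avail[A=48 B=19 C=50 D=38] open={R8}
Open reservations: ['R8'] -> 1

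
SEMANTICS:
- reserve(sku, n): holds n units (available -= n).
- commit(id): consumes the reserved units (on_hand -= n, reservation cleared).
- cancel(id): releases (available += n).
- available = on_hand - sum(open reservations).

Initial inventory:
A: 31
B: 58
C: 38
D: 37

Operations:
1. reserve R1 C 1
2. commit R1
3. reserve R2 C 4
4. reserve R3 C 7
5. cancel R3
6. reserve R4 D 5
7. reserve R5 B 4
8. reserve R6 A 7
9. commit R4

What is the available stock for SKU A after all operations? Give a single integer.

Step 1: reserve R1 C 1 -> on_hand[A=31 B=58 C=38 D=37] avail[A=31 B=58 C=37 D=37] open={R1}
Step 2: commit R1 -> on_hand[A=31 B=58 C=37 D=37] avail[A=31 B=58 C=37 D=37] open={}
Step 3: reserve R2 C 4 -> on_hand[A=31 B=58 C=37 D=37] avail[A=31 B=58 C=33 D=37] open={R2}
Step 4: reserve R3 C 7 -> on_hand[A=31 B=58 C=37 D=37] avail[A=31 B=58 C=26 D=37] open={R2,R3}
Step 5: cancel R3 -> on_hand[A=31 B=58 C=37 D=37] avail[A=31 B=58 C=33 D=37] open={R2}
Step 6: reserve R4 D 5 -> on_hand[A=31 B=58 C=37 D=37] avail[A=31 B=58 C=33 D=32] open={R2,R4}
Step 7: reserve R5 B 4 -> on_hand[A=31 B=58 C=37 D=37] avail[A=31 B=54 C=33 D=32] open={R2,R4,R5}
Step 8: reserve R6 A 7 -> on_hand[A=31 B=58 C=37 D=37] avail[A=24 B=54 C=33 D=32] open={R2,R4,R5,R6}
Step 9: commit R4 -> on_hand[A=31 B=58 C=37 D=32] avail[A=24 B=54 C=33 D=32] open={R2,R5,R6}
Final available[A] = 24

Answer: 24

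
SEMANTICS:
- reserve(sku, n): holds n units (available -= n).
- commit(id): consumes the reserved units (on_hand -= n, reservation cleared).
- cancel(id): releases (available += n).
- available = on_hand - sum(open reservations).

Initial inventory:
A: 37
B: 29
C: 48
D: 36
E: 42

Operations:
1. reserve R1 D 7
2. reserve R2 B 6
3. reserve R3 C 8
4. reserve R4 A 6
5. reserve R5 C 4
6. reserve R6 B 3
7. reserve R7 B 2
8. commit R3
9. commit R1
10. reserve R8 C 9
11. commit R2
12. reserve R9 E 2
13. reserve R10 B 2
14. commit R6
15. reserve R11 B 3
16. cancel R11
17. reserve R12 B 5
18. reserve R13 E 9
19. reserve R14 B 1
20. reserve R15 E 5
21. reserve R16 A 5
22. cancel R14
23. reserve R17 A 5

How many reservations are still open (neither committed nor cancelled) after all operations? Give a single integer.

Answer: 11

Derivation:
Step 1: reserve R1 D 7 -> on_hand[A=37 B=29 C=48 D=36 E=42] avail[A=37 B=29 C=48 D=29 E=42] open={R1}
Step 2: reserve R2 B 6 -> on_hand[A=37 B=29 C=48 D=36 E=42] avail[A=37 B=23 C=48 D=29 E=42] open={R1,R2}
Step 3: reserve R3 C 8 -> on_hand[A=37 B=29 C=48 D=36 E=42] avail[A=37 B=23 C=40 D=29 E=42] open={R1,R2,R3}
Step 4: reserve R4 A 6 -> on_hand[A=37 B=29 C=48 D=36 E=42] avail[A=31 B=23 C=40 D=29 E=42] open={R1,R2,R3,R4}
Step 5: reserve R5 C 4 -> on_hand[A=37 B=29 C=48 D=36 E=42] avail[A=31 B=23 C=36 D=29 E=42] open={R1,R2,R3,R4,R5}
Step 6: reserve R6 B 3 -> on_hand[A=37 B=29 C=48 D=36 E=42] avail[A=31 B=20 C=36 D=29 E=42] open={R1,R2,R3,R4,R5,R6}
Step 7: reserve R7 B 2 -> on_hand[A=37 B=29 C=48 D=36 E=42] avail[A=31 B=18 C=36 D=29 E=42] open={R1,R2,R3,R4,R5,R6,R7}
Step 8: commit R3 -> on_hand[A=37 B=29 C=40 D=36 E=42] avail[A=31 B=18 C=36 D=29 E=42] open={R1,R2,R4,R5,R6,R7}
Step 9: commit R1 -> on_hand[A=37 B=29 C=40 D=29 E=42] avail[A=31 B=18 C=36 D=29 E=42] open={R2,R4,R5,R6,R7}
Step 10: reserve R8 C 9 -> on_hand[A=37 B=29 C=40 D=29 E=42] avail[A=31 B=18 C=27 D=29 E=42] open={R2,R4,R5,R6,R7,R8}
Step 11: commit R2 -> on_hand[A=37 B=23 C=40 D=29 E=42] avail[A=31 B=18 C=27 D=29 E=42] open={R4,R5,R6,R7,R8}
Step 12: reserve R9 E 2 -> on_hand[A=37 B=23 C=40 D=29 E=42] avail[A=31 B=18 C=27 D=29 E=40] open={R4,R5,R6,R7,R8,R9}
Step 13: reserve R10 B 2 -> on_hand[A=37 B=23 C=40 D=29 E=42] avail[A=31 B=16 C=27 D=29 E=40] open={R10,R4,R5,R6,R7,R8,R9}
Step 14: commit R6 -> on_hand[A=37 B=20 C=40 D=29 E=42] avail[A=31 B=16 C=27 D=29 E=40] open={R10,R4,R5,R7,R8,R9}
Step 15: reserve R11 B 3 -> on_hand[A=37 B=20 C=40 D=29 E=42] avail[A=31 B=13 C=27 D=29 E=40] open={R10,R11,R4,R5,R7,R8,R9}
Step 16: cancel R11 -> on_hand[A=37 B=20 C=40 D=29 E=42] avail[A=31 B=16 C=27 D=29 E=40] open={R10,R4,R5,R7,R8,R9}
Step 17: reserve R12 B 5 -> on_hand[A=37 B=20 C=40 D=29 E=42] avail[A=31 B=11 C=27 D=29 E=40] open={R10,R12,R4,R5,R7,R8,R9}
Step 18: reserve R13 E 9 -> on_hand[A=37 B=20 C=40 D=29 E=42] avail[A=31 B=11 C=27 D=29 E=31] open={R10,R12,R13,R4,R5,R7,R8,R9}
Step 19: reserve R14 B 1 -> on_hand[A=37 B=20 C=40 D=29 E=42] avail[A=31 B=10 C=27 D=29 E=31] open={R10,R12,R13,R14,R4,R5,R7,R8,R9}
Step 20: reserve R15 E 5 -> on_hand[A=37 B=20 C=40 D=29 E=42] avail[A=31 B=10 C=27 D=29 E=26] open={R10,R12,R13,R14,R15,R4,R5,R7,R8,R9}
Step 21: reserve R16 A 5 -> on_hand[A=37 B=20 C=40 D=29 E=42] avail[A=26 B=10 C=27 D=29 E=26] open={R10,R12,R13,R14,R15,R16,R4,R5,R7,R8,R9}
Step 22: cancel R14 -> on_hand[A=37 B=20 C=40 D=29 E=42] avail[A=26 B=11 C=27 D=29 E=26] open={R10,R12,R13,R15,R16,R4,R5,R7,R8,R9}
Step 23: reserve R17 A 5 -> on_hand[A=37 B=20 C=40 D=29 E=42] avail[A=21 B=11 C=27 D=29 E=26] open={R10,R12,R13,R15,R16,R17,R4,R5,R7,R8,R9}
Open reservations: ['R10', 'R12', 'R13', 'R15', 'R16', 'R17', 'R4', 'R5', 'R7', 'R8', 'R9'] -> 11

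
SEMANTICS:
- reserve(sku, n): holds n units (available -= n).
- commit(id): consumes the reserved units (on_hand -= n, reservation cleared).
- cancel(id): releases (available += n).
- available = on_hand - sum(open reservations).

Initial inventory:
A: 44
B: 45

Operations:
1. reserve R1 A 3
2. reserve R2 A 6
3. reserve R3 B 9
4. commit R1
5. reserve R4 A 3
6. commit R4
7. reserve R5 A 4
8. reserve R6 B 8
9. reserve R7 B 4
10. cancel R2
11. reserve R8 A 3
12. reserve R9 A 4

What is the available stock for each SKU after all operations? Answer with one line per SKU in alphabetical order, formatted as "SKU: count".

Answer: A: 27
B: 24

Derivation:
Step 1: reserve R1 A 3 -> on_hand[A=44 B=45] avail[A=41 B=45] open={R1}
Step 2: reserve R2 A 6 -> on_hand[A=44 B=45] avail[A=35 B=45] open={R1,R2}
Step 3: reserve R3 B 9 -> on_hand[A=44 B=45] avail[A=35 B=36] open={R1,R2,R3}
Step 4: commit R1 -> on_hand[A=41 B=45] avail[A=35 B=36] open={R2,R3}
Step 5: reserve R4 A 3 -> on_hand[A=41 B=45] avail[A=32 B=36] open={R2,R3,R4}
Step 6: commit R4 -> on_hand[A=38 B=45] avail[A=32 B=36] open={R2,R3}
Step 7: reserve R5 A 4 -> on_hand[A=38 B=45] avail[A=28 B=36] open={R2,R3,R5}
Step 8: reserve R6 B 8 -> on_hand[A=38 B=45] avail[A=28 B=28] open={R2,R3,R5,R6}
Step 9: reserve R7 B 4 -> on_hand[A=38 B=45] avail[A=28 B=24] open={R2,R3,R5,R6,R7}
Step 10: cancel R2 -> on_hand[A=38 B=45] avail[A=34 B=24] open={R3,R5,R6,R7}
Step 11: reserve R8 A 3 -> on_hand[A=38 B=45] avail[A=31 B=24] open={R3,R5,R6,R7,R8}
Step 12: reserve R9 A 4 -> on_hand[A=38 B=45] avail[A=27 B=24] open={R3,R5,R6,R7,R8,R9}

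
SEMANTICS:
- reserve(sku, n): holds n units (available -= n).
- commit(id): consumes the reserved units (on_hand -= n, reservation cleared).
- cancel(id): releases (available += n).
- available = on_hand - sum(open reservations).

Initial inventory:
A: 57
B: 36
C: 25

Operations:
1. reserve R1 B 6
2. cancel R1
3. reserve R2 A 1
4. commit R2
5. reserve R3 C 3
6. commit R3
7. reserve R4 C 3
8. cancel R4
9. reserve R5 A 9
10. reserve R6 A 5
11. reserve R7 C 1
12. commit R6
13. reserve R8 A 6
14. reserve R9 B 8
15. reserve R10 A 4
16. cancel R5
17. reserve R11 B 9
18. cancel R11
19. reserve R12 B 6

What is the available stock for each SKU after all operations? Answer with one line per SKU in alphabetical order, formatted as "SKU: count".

Step 1: reserve R1 B 6 -> on_hand[A=57 B=36 C=25] avail[A=57 B=30 C=25] open={R1}
Step 2: cancel R1 -> on_hand[A=57 B=36 C=25] avail[A=57 B=36 C=25] open={}
Step 3: reserve R2 A 1 -> on_hand[A=57 B=36 C=25] avail[A=56 B=36 C=25] open={R2}
Step 4: commit R2 -> on_hand[A=56 B=36 C=25] avail[A=56 B=36 C=25] open={}
Step 5: reserve R3 C 3 -> on_hand[A=56 B=36 C=25] avail[A=56 B=36 C=22] open={R3}
Step 6: commit R3 -> on_hand[A=56 B=36 C=22] avail[A=56 B=36 C=22] open={}
Step 7: reserve R4 C 3 -> on_hand[A=56 B=36 C=22] avail[A=56 B=36 C=19] open={R4}
Step 8: cancel R4 -> on_hand[A=56 B=36 C=22] avail[A=56 B=36 C=22] open={}
Step 9: reserve R5 A 9 -> on_hand[A=56 B=36 C=22] avail[A=47 B=36 C=22] open={R5}
Step 10: reserve R6 A 5 -> on_hand[A=56 B=36 C=22] avail[A=42 B=36 C=22] open={R5,R6}
Step 11: reserve R7 C 1 -> on_hand[A=56 B=36 C=22] avail[A=42 B=36 C=21] open={R5,R6,R7}
Step 12: commit R6 -> on_hand[A=51 B=36 C=22] avail[A=42 B=36 C=21] open={R5,R7}
Step 13: reserve R8 A 6 -> on_hand[A=51 B=36 C=22] avail[A=36 B=36 C=21] open={R5,R7,R8}
Step 14: reserve R9 B 8 -> on_hand[A=51 B=36 C=22] avail[A=36 B=28 C=21] open={R5,R7,R8,R9}
Step 15: reserve R10 A 4 -> on_hand[A=51 B=36 C=22] avail[A=32 B=28 C=21] open={R10,R5,R7,R8,R9}
Step 16: cancel R5 -> on_hand[A=51 B=36 C=22] avail[A=41 B=28 C=21] open={R10,R7,R8,R9}
Step 17: reserve R11 B 9 -> on_hand[A=51 B=36 C=22] avail[A=41 B=19 C=21] open={R10,R11,R7,R8,R9}
Step 18: cancel R11 -> on_hand[A=51 B=36 C=22] avail[A=41 B=28 C=21] open={R10,R7,R8,R9}
Step 19: reserve R12 B 6 -> on_hand[A=51 B=36 C=22] avail[A=41 B=22 C=21] open={R10,R12,R7,R8,R9}

Answer: A: 41
B: 22
C: 21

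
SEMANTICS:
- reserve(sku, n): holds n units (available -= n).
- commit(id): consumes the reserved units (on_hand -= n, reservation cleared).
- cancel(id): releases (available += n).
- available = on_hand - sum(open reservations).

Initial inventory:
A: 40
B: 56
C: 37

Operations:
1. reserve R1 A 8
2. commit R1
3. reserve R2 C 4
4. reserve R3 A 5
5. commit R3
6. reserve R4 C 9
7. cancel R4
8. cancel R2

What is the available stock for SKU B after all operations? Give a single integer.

Answer: 56

Derivation:
Step 1: reserve R1 A 8 -> on_hand[A=40 B=56 C=37] avail[A=32 B=56 C=37] open={R1}
Step 2: commit R1 -> on_hand[A=32 B=56 C=37] avail[A=32 B=56 C=37] open={}
Step 3: reserve R2 C 4 -> on_hand[A=32 B=56 C=37] avail[A=32 B=56 C=33] open={R2}
Step 4: reserve R3 A 5 -> on_hand[A=32 B=56 C=37] avail[A=27 B=56 C=33] open={R2,R3}
Step 5: commit R3 -> on_hand[A=27 B=56 C=37] avail[A=27 B=56 C=33] open={R2}
Step 6: reserve R4 C 9 -> on_hand[A=27 B=56 C=37] avail[A=27 B=56 C=24] open={R2,R4}
Step 7: cancel R4 -> on_hand[A=27 B=56 C=37] avail[A=27 B=56 C=33] open={R2}
Step 8: cancel R2 -> on_hand[A=27 B=56 C=37] avail[A=27 B=56 C=37] open={}
Final available[B] = 56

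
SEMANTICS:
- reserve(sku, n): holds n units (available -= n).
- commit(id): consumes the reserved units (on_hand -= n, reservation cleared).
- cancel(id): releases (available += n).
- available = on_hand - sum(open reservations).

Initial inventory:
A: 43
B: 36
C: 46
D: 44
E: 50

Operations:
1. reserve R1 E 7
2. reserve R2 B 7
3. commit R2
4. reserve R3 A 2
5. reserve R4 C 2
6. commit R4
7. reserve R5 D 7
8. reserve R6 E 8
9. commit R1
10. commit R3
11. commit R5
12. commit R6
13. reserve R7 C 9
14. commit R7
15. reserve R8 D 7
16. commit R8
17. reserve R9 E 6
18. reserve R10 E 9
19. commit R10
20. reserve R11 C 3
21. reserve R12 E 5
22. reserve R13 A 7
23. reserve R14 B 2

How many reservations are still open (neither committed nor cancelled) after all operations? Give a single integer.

Answer: 5

Derivation:
Step 1: reserve R1 E 7 -> on_hand[A=43 B=36 C=46 D=44 E=50] avail[A=43 B=36 C=46 D=44 E=43] open={R1}
Step 2: reserve R2 B 7 -> on_hand[A=43 B=36 C=46 D=44 E=50] avail[A=43 B=29 C=46 D=44 E=43] open={R1,R2}
Step 3: commit R2 -> on_hand[A=43 B=29 C=46 D=44 E=50] avail[A=43 B=29 C=46 D=44 E=43] open={R1}
Step 4: reserve R3 A 2 -> on_hand[A=43 B=29 C=46 D=44 E=50] avail[A=41 B=29 C=46 D=44 E=43] open={R1,R3}
Step 5: reserve R4 C 2 -> on_hand[A=43 B=29 C=46 D=44 E=50] avail[A=41 B=29 C=44 D=44 E=43] open={R1,R3,R4}
Step 6: commit R4 -> on_hand[A=43 B=29 C=44 D=44 E=50] avail[A=41 B=29 C=44 D=44 E=43] open={R1,R3}
Step 7: reserve R5 D 7 -> on_hand[A=43 B=29 C=44 D=44 E=50] avail[A=41 B=29 C=44 D=37 E=43] open={R1,R3,R5}
Step 8: reserve R6 E 8 -> on_hand[A=43 B=29 C=44 D=44 E=50] avail[A=41 B=29 C=44 D=37 E=35] open={R1,R3,R5,R6}
Step 9: commit R1 -> on_hand[A=43 B=29 C=44 D=44 E=43] avail[A=41 B=29 C=44 D=37 E=35] open={R3,R5,R6}
Step 10: commit R3 -> on_hand[A=41 B=29 C=44 D=44 E=43] avail[A=41 B=29 C=44 D=37 E=35] open={R5,R6}
Step 11: commit R5 -> on_hand[A=41 B=29 C=44 D=37 E=43] avail[A=41 B=29 C=44 D=37 E=35] open={R6}
Step 12: commit R6 -> on_hand[A=41 B=29 C=44 D=37 E=35] avail[A=41 B=29 C=44 D=37 E=35] open={}
Step 13: reserve R7 C 9 -> on_hand[A=41 B=29 C=44 D=37 E=35] avail[A=41 B=29 C=35 D=37 E=35] open={R7}
Step 14: commit R7 -> on_hand[A=41 B=29 C=35 D=37 E=35] avail[A=41 B=29 C=35 D=37 E=35] open={}
Step 15: reserve R8 D 7 -> on_hand[A=41 B=29 C=35 D=37 E=35] avail[A=41 B=29 C=35 D=30 E=35] open={R8}
Step 16: commit R8 -> on_hand[A=41 B=29 C=35 D=30 E=35] avail[A=41 B=29 C=35 D=30 E=35] open={}
Step 17: reserve R9 E 6 -> on_hand[A=41 B=29 C=35 D=30 E=35] avail[A=41 B=29 C=35 D=30 E=29] open={R9}
Step 18: reserve R10 E 9 -> on_hand[A=41 B=29 C=35 D=30 E=35] avail[A=41 B=29 C=35 D=30 E=20] open={R10,R9}
Step 19: commit R10 -> on_hand[A=41 B=29 C=35 D=30 E=26] avail[A=41 B=29 C=35 D=30 E=20] open={R9}
Step 20: reserve R11 C 3 -> on_hand[A=41 B=29 C=35 D=30 E=26] avail[A=41 B=29 C=32 D=30 E=20] open={R11,R9}
Step 21: reserve R12 E 5 -> on_hand[A=41 B=29 C=35 D=30 E=26] avail[A=41 B=29 C=32 D=30 E=15] open={R11,R12,R9}
Step 22: reserve R13 A 7 -> on_hand[A=41 B=29 C=35 D=30 E=26] avail[A=34 B=29 C=32 D=30 E=15] open={R11,R12,R13,R9}
Step 23: reserve R14 B 2 -> on_hand[A=41 B=29 C=35 D=30 E=26] avail[A=34 B=27 C=32 D=30 E=15] open={R11,R12,R13,R14,R9}
Open reservations: ['R11', 'R12', 'R13', 'R14', 'R9'] -> 5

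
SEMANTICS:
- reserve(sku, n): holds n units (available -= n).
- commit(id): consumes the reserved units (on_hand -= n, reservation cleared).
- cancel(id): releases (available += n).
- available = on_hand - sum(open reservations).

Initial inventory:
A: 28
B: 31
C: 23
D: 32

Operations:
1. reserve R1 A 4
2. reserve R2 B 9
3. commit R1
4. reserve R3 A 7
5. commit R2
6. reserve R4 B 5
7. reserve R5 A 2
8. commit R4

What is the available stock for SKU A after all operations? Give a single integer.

Answer: 15

Derivation:
Step 1: reserve R1 A 4 -> on_hand[A=28 B=31 C=23 D=32] avail[A=24 B=31 C=23 D=32] open={R1}
Step 2: reserve R2 B 9 -> on_hand[A=28 B=31 C=23 D=32] avail[A=24 B=22 C=23 D=32] open={R1,R2}
Step 3: commit R1 -> on_hand[A=24 B=31 C=23 D=32] avail[A=24 B=22 C=23 D=32] open={R2}
Step 4: reserve R3 A 7 -> on_hand[A=24 B=31 C=23 D=32] avail[A=17 B=22 C=23 D=32] open={R2,R3}
Step 5: commit R2 -> on_hand[A=24 B=22 C=23 D=32] avail[A=17 B=22 C=23 D=32] open={R3}
Step 6: reserve R4 B 5 -> on_hand[A=24 B=22 C=23 D=32] avail[A=17 B=17 C=23 D=32] open={R3,R4}
Step 7: reserve R5 A 2 -> on_hand[A=24 B=22 C=23 D=32] avail[A=15 B=17 C=23 D=32] open={R3,R4,R5}
Step 8: commit R4 -> on_hand[A=24 B=17 C=23 D=32] avail[A=15 B=17 C=23 D=32] open={R3,R5}
Final available[A] = 15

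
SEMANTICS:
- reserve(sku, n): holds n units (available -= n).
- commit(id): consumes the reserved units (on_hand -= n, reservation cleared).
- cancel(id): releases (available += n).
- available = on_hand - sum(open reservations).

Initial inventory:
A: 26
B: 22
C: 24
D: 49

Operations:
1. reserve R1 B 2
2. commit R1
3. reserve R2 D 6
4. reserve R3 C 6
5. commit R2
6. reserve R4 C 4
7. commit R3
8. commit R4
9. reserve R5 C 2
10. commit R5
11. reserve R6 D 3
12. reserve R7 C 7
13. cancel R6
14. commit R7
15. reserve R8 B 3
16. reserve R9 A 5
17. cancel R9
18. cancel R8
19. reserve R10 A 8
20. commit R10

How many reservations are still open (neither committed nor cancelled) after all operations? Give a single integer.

Answer: 0

Derivation:
Step 1: reserve R1 B 2 -> on_hand[A=26 B=22 C=24 D=49] avail[A=26 B=20 C=24 D=49] open={R1}
Step 2: commit R1 -> on_hand[A=26 B=20 C=24 D=49] avail[A=26 B=20 C=24 D=49] open={}
Step 3: reserve R2 D 6 -> on_hand[A=26 B=20 C=24 D=49] avail[A=26 B=20 C=24 D=43] open={R2}
Step 4: reserve R3 C 6 -> on_hand[A=26 B=20 C=24 D=49] avail[A=26 B=20 C=18 D=43] open={R2,R3}
Step 5: commit R2 -> on_hand[A=26 B=20 C=24 D=43] avail[A=26 B=20 C=18 D=43] open={R3}
Step 6: reserve R4 C 4 -> on_hand[A=26 B=20 C=24 D=43] avail[A=26 B=20 C=14 D=43] open={R3,R4}
Step 7: commit R3 -> on_hand[A=26 B=20 C=18 D=43] avail[A=26 B=20 C=14 D=43] open={R4}
Step 8: commit R4 -> on_hand[A=26 B=20 C=14 D=43] avail[A=26 B=20 C=14 D=43] open={}
Step 9: reserve R5 C 2 -> on_hand[A=26 B=20 C=14 D=43] avail[A=26 B=20 C=12 D=43] open={R5}
Step 10: commit R5 -> on_hand[A=26 B=20 C=12 D=43] avail[A=26 B=20 C=12 D=43] open={}
Step 11: reserve R6 D 3 -> on_hand[A=26 B=20 C=12 D=43] avail[A=26 B=20 C=12 D=40] open={R6}
Step 12: reserve R7 C 7 -> on_hand[A=26 B=20 C=12 D=43] avail[A=26 B=20 C=5 D=40] open={R6,R7}
Step 13: cancel R6 -> on_hand[A=26 B=20 C=12 D=43] avail[A=26 B=20 C=5 D=43] open={R7}
Step 14: commit R7 -> on_hand[A=26 B=20 C=5 D=43] avail[A=26 B=20 C=5 D=43] open={}
Step 15: reserve R8 B 3 -> on_hand[A=26 B=20 C=5 D=43] avail[A=26 B=17 C=5 D=43] open={R8}
Step 16: reserve R9 A 5 -> on_hand[A=26 B=20 C=5 D=43] avail[A=21 B=17 C=5 D=43] open={R8,R9}
Step 17: cancel R9 -> on_hand[A=26 B=20 C=5 D=43] avail[A=26 B=17 C=5 D=43] open={R8}
Step 18: cancel R8 -> on_hand[A=26 B=20 C=5 D=43] avail[A=26 B=20 C=5 D=43] open={}
Step 19: reserve R10 A 8 -> on_hand[A=26 B=20 C=5 D=43] avail[A=18 B=20 C=5 D=43] open={R10}
Step 20: commit R10 -> on_hand[A=18 B=20 C=5 D=43] avail[A=18 B=20 C=5 D=43] open={}
Open reservations: [] -> 0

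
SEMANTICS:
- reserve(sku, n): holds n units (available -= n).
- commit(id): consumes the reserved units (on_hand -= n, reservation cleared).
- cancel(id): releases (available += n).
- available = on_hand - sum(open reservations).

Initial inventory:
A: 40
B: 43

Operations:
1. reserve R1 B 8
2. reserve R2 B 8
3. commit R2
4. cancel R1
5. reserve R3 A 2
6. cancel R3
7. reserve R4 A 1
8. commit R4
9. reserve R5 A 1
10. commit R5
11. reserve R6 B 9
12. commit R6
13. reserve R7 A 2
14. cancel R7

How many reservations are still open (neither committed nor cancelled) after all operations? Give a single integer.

Answer: 0

Derivation:
Step 1: reserve R1 B 8 -> on_hand[A=40 B=43] avail[A=40 B=35] open={R1}
Step 2: reserve R2 B 8 -> on_hand[A=40 B=43] avail[A=40 B=27] open={R1,R2}
Step 3: commit R2 -> on_hand[A=40 B=35] avail[A=40 B=27] open={R1}
Step 4: cancel R1 -> on_hand[A=40 B=35] avail[A=40 B=35] open={}
Step 5: reserve R3 A 2 -> on_hand[A=40 B=35] avail[A=38 B=35] open={R3}
Step 6: cancel R3 -> on_hand[A=40 B=35] avail[A=40 B=35] open={}
Step 7: reserve R4 A 1 -> on_hand[A=40 B=35] avail[A=39 B=35] open={R4}
Step 8: commit R4 -> on_hand[A=39 B=35] avail[A=39 B=35] open={}
Step 9: reserve R5 A 1 -> on_hand[A=39 B=35] avail[A=38 B=35] open={R5}
Step 10: commit R5 -> on_hand[A=38 B=35] avail[A=38 B=35] open={}
Step 11: reserve R6 B 9 -> on_hand[A=38 B=35] avail[A=38 B=26] open={R6}
Step 12: commit R6 -> on_hand[A=38 B=26] avail[A=38 B=26] open={}
Step 13: reserve R7 A 2 -> on_hand[A=38 B=26] avail[A=36 B=26] open={R7}
Step 14: cancel R7 -> on_hand[A=38 B=26] avail[A=38 B=26] open={}
Open reservations: [] -> 0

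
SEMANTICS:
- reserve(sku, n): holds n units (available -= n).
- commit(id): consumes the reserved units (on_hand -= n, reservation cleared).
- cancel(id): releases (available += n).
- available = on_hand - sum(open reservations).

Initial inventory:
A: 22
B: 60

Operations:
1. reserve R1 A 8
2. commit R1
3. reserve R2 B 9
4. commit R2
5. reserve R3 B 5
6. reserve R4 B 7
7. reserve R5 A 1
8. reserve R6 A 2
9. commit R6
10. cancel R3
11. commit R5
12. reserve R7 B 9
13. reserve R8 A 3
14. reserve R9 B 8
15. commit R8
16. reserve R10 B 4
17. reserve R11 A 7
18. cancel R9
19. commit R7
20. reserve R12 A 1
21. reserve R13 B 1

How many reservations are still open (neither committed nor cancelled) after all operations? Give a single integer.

Answer: 5

Derivation:
Step 1: reserve R1 A 8 -> on_hand[A=22 B=60] avail[A=14 B=60] open={R1}
Step 2: commit R1 -> on_hand[A=14 B=60] avail[A=14 B=60] open={}
Step 3: reserve R2 B 9 -> on_hand[A=14 B=60] avail[A=14 B=51] open={R2}
Step 4: commit R2 -> on_hand[A=14 B=51] avail[A=14 B=51] open={}
Step 5: reserve R3 B 5 -> on_hand[A=14 B=51] avail[A=14 B=46] open={R3}
Step 6: reserve R4 B 7 -> on_hand[A=14 B=51] avail[A=14 B=39] open={R3,R4}
Step 7: reserve R5 A 1 -> on_hand[A=14 B=51] avail[A=13 B=39] open={R3,R4,R5}
Step 8: reserve R6 A 2 -> on_hand[A=14 B=51] avail[A=11 B=39] open={R3,R4,R5,R6}
Step 9: commit R6 -> on_hand[A=12 B=51] avail[A=11 B=39] open={R3,R4,R5}
Step 10: cancel R3 -> on_hand[A=12 B=51] avail[A=11 B=44] open={R4,R5}
Step 11: commit R5 -> on_hand[A=11 B=51] avail[A=11 B=44] open={R4}
Step 12: reserve R7 B 9 -> on_hand[A=11 B=51] avail[A=11 B=35] open={R4,R7}
Step 13: reserve R8 A 3 -> on_hand[A=11 B=51] avail[A=8 B=35] open={R4,R7,R8}
Step 14: reserve R9 B 8 -> on_hand[A=11 B=51] avail[A=8 B=27] open={R4,R7,R8,R9}
Step 15: commit R8 -> on_hand[A=8 B=51] avail[A=8 B=27] open={R4,R7,R9}
Step 16: reserve R10 B 4 -> on_hand[A=8 B=51] avail[A=8 B=23] open={R10,R4,R7,R9}
Step 17: reserve R11 A 7 -> on_hand[A=8 B=51] avail[A=1 B=23] open={R10,R11,R4,R7,R9}
Step 18: cancel R9 -> on_hand[A=8 B=51] avail[A=1 B=31] open={R10,R11,R4,R7}
Step 19: commit R7 -> on_hand[A=8 B=42] avail[A=1 B=31] open={R10,R11,R4}
Step 20: reserve R12 A 1 -> on_hand[A=8 B=42] avail[A=0 B=31] open={R10,R11,R12,R4}
Step 21: reserve R13 B 1 -> on_hand[A=8 B=42] avail[A=0 B=30] open={R10,R11,R12,R13,R4}
Open reservations: ['R10', 'R11', 'R12', 'R13', 'R4'] -> 5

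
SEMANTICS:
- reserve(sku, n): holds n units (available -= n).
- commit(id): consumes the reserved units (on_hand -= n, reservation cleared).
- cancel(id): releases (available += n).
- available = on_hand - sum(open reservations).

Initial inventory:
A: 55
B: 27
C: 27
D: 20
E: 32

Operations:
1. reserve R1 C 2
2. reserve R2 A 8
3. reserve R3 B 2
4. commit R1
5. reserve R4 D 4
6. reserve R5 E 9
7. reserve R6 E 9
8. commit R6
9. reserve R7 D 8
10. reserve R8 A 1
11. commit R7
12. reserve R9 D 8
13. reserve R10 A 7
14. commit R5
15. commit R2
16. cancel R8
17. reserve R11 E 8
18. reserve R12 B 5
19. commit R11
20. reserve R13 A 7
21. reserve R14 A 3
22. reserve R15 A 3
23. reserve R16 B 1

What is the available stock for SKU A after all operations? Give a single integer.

Step 1: reserve R1 C 2 -> on_hand[A=55 B=27 C=27 D=20 E=32] avail[A=55 B=27 C=25 D=20 E=32] open={R1}
Step 2: reserve R2 A 8 -> on_hand[A=55 B=27 C=27 D=20 E=32] avail[A=47 B=27 C=25 D=20 E=32] open={R1,R2}
Step 3: reserve R3 B 2 -> on_hand[A=55 B=27 C=27 D=20 E=32] avail[A=47 B=25 C=25 D=20 E=32] open={R1,R2,R3}
Step 4: commit R1 -> on_hand[A=55 B=27 C=25 D=20 E=32] avail[A=47 B=25 C=25 D=20 E=32] open={R2,R3}
Step 5: reserve R4 D 4 -> on_hand[A=55 B=27 C=25 D=20 E=32] avail[A=47 B=25 C=25 D=16 E=32] open={R2,R3,R4}
Step 6: reserve R5 E 9 -> on_hand[A=55 B=27 C=25 D=20 E=32] avail[A=47 B=25 C=25 D=16 E=23] open={R2,R3,R4,R5}
Step 7: reserve R6 E 9 -> on_hand[A=55 B=27 C=25 D=20 E=32] avail[A=47 B=25 C=25 D=16 E=14] open={R2,R3,R4,R5,R6}
Step 8: commit R6 -> on_hand[A=55 B=27 C=25 D=20 E=23] avail[A=47 B=25 C=25 D=16 E=14] open={R2,R3,R4,R5}
Step 9: reserve R7 D 8 -> on_hand[A=55 B=27 C=25 D=20 E=23] avail[A=47 B=25 C=25 D=8 E=14] open={R2,R3,R4,R5,R7}
Step 10: reserve R8 A 1 -> on_hand[A=55 B=27 C=25 D=20 E=23] avail[A=46 B=25 C=25 D=8 E=14] open={R2,R3,R4,R5,R7,R8}
Step 11: commit R7 -> on_hand[A=55 B=27 C=25 D=12 E=23] avail[A=46 B=25 C=25 D=8 E=14] open={R2,R3,R4,R5,R8}
Step 12: reserve R9 D 8 -> on_hand[A=55 B=27 C=25 D=12 E=23] avail[A=46 B=25 C=25 D=0 E=14] open={R2,R3,R4,R5,R8,R9}
Step 13: reserve R10 A 7 -> on_hand[A=55 B=27 C=25 D=12 E=23] avail[A=39 B=25 C=25 D=0 E=14] open={R10,R2,R3,R4,R5,R8,R9}
Step 14: commit R5 -> on_hand[A=55 B=27 C=25 D=12 E=14] avail[A=39 B=25 C=25 D=0 E=14] open={R10,R2,R3,R4,R8,R9}
Step 15: commit R2 -> on_hand[A=47 B=27 C=25 D=12 E=14] avail[A=39 B=25 C=25 D=0 E=14] open={R10,R3,R4,R8,R9}
Step 16: cancel R8 -> on_hand[A=47 B=27 C=25 D=12 E=14] avail[A=40 B=25 C=25 D=0 E=14] open={R10,R3,R4,R9}
Step 17: reserve R11 E 8 -> on_hand[A=47 B=27 C=25 D=12 E=14] avail[A=40 B=25 C=25 D=0 E=6] open={R10,R11,R3,R4,R9}
Step 18: reserve R12 B 5 -> on_hand[A=47 B=27 C=25 D=12 E=14] avail[A=40 B=20 C=25 D=0 E=6] open={R10,R11,R12,R3,R4,R9}
Step 19: commit R11 -> on_hand[A=47 B=27 C=25 D=12 E=6] avail[A=40 B=20 C=25 D=0 E=6] open={R10,R12,R3,R4,R9}
Step 20: reserve R13 A 7 -> on_hand[A=47 B=27 C=25 D=12 E=6] avail[A=33 B=20 C=25 D=0 E=6] open={R10,R12,R13,R3,R4,R9}
Step 21: reserve R14 A 3 -> on_hand[A=47 B=27 C=25 D=12 E=6] avail[A=30 B=20 C=25 D=0 E=6] open={R10,R12,R13,R14,R3,R4,R9}
Step 22: reserve R15 A 3 -> on_hand[A=47 B=27 C=25 D=12 E=6] avail[A=27 B=20 C=25 D=0 E=6] open={R10,R12,R13,R14,R15,R3,R4,R9}
Step 23: reserve R16 B 1 -> on_hand[A=47 B=27 C=25 D=12 E=6] avail[A=27 B=19 C=25 D=0 E=6] open={R10,R12,R13,R14,R15,R16,R3,R4,R9}
Final available[A] = 27

Answer: 27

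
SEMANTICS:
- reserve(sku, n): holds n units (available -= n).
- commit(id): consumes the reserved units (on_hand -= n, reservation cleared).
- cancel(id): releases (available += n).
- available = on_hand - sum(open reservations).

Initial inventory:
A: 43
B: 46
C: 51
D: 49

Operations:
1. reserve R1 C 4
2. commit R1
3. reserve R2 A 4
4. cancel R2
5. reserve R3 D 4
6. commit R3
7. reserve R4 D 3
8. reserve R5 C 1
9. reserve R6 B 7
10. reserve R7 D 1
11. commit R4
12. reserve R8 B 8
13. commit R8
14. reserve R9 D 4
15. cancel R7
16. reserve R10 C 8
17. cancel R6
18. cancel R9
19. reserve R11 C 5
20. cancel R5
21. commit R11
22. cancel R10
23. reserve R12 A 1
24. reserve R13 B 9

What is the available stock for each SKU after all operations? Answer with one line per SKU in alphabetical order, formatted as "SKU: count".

Answer: A: 42
B: 29
C: 42
D: 42

Derivation:
Step 1: reserve R1 C 4 -> on_hand[A=43 B=46 C=51 D=49] avail[A=43 B=46 C=47 D=49] open={R1}
Step 2: commit R1 -> on_hand[A=43 B=46 C=47 D=49] avail[A=43 B=46 C=47 D=49] open={}
Step 3: reserve R2 A 4 -> on_hand[A=43 B=46 C=47 D=49] avail[A=39 B=46 C=47 D=49] open={R2}
Step 4: cancel R2 -> on_hand[A=43 B=46 C=47 D=49] avail[A=43 B=46 C=47 D=49] open={}
Step 5: reserve R3 D 4 -> on_hand[A=43 B=46 C=47 D=49] avail[A=43 B=46 C=47 D=45] open={R3}
Step 6: commit R3 -> on_hand[A=43 B=46 C=47 D=45] avail[A=43 B=46 C=47 D=45] open={}
Step 7: reserve R4 D 3 -> on_hand[A=43 B=46 C=47 D=45] avail[A=43 B=46 C=47 D=42] open={R4}
Step 8: reserve R5 C 1 -> on_hand[A=43 B=46 C=47 D=45] avail[A=43 B=46 C=46 D=42] open={R4,R5}
Step 9: reserve R6 B 7 -> on_hand[A=43 B=46 C=47 D=45] avail[A=43 B=39 C=46 D=42] open={R4,R5,R6}
Step 10: reserve R7 D 1 -> on_hand[A=43 B=46 C=47 D=45] avail[A=43 B=39 C=46 D=41] open={R4,R5,R6,R7}
Step 11: commit R4 -> on_hand[A=43 B=46 C=47 D=42] avail[A=43 B=39 C=46 D=41] open={R5,R6,R7}
Step 12: reserve R8 B 8 -> on_hand[A=43 B=46 C=47 D=42] avail[A=43 B=31 C=46 D=41] open={R5,R6,R7,R8}
Step 13: commit R8 -> on_hand[A=43 B=38 C=47 D=42] avail[A=43 B=31 C=46 D=41] open={R5,R6,R7}
Step 14: reserve R9 D 4 -> on_hand[A=43 B=38 C=47 D=42] avail[A=43 B=31 C=46 D=37] open={R5,R6,R7,R9}
Step 15: cancel R7 -> on_hand[A=43 B=38 C=47 D=42] avail[A=43 B=31 C=46 D=38] open={R5,R6,R9}
Step 16: reserve R10 C 8 -> on_hand[A=43 B=38 C=47 D=42] avail[A=43 B=31 C=38 D=38] open={R10,R5,R6,R9}
Step 17: cancel R6 -> on_hand[A=43 B=38 C=47 D=42] avail[A=43 B=38 C=38 D=38] open={R10,R5,R9}
Step 18: cancel R9 -> on_hand[A=43 B=38 C=47 D=42] avail[A=43 B=38 C=38 D=42] open={R10,R5}
Step 19: reserve R11 C 5 -> on_hand[A=43 B=38 C=47 D=42] avail[A=43 B=38 C=33 D=42] open={R10,R11,R5}
Step 20: cancel R5 -> on_hand[A=43 B=38 C=47 D=42] avail[A=43 B=38 C=34 D=42] open={R10,R11}
Step 21: commit R11 -> on_hand[A=43 B=38 C=42 D=42] avail[A=43 B=38 C=34 D=42] open={R10}
Step 22: cancel R10 -> on_hand[A=43 B=38 C=42 D=42] avail[A=43 B=38 C=42 D=42] open={}
Step 23: reserve R12 A 1 -> on_hand[A=43 B=38 C=42 D=42] avail[A=42 B=38 C=42 D=42] open={R12}
Step 24: reserve R13 B 9 -> on_hand[A=43 B=38 C=42 D=42] avail[A=42 B=29 C=42 D=42] open={R12,R13}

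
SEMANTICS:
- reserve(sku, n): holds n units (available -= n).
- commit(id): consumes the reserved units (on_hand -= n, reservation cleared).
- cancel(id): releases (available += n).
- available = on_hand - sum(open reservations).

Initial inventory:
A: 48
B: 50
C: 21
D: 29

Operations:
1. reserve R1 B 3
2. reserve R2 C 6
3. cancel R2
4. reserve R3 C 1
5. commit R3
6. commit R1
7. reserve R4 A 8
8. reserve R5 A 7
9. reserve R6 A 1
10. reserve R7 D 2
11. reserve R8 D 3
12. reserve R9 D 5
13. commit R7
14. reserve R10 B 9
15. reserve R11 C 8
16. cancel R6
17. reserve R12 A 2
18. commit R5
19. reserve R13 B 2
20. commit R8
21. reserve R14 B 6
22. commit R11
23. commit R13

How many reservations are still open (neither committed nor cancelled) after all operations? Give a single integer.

Step 1: reserve R1 B 3 -> on_hand[A=48 B=50 C=21 D=29] avail[A=48 B=47 C=21 D=29] open={R1}
Step 2: reserve R2 C 6 -> on_hand[A=48 B=50 C=21 D=29] avail[A=48 B=47 C=15 D=29] open={R1,R2}
Step 3: cancel R2 -> on_hand[A=48 B=50 C=21 D=29] avail[A=48 B=47 C=21 D=29] open={R1}
Step 4: reserve R3 C 1 -> on_hand[A=48 B=50 C=21 D=29] avail[A=48 B=47 C=20 D=29] open={R1,R3}
Step 5: commit R3 -> on_hand[A=48 B=50 C=20 D=29] avail[A=48 B=47 C=20 D=29] open={R1}
Step 6: commit R1 -> on_hand[A=48 B=47 C=20 D=29] avail[A=48 B=47 C=20 D=29] open={}
Step 7: reserve R4 A 8 -> on_hand[A=48 B=47 C=20 D=29] avail[A=40 B=47 C=20 D=29] open={R4}
Step 8: reserve R5 A 7 -> on_hand[A=48 B=47 C=20 D=29] avail[A=33 B=47 C=20 D=29] open={R4,R5}
Step 9: reserve R6 A 1 -> on_hand[A=48 B=47 C=20 D=29] avail[A=32 B=47 C=20 D=29] open={R4,R5,R6}
Step 10: reserve R7 D 2 -> on_hand[A=48 B=47 C=20 D=29] avail[A=32 B=47 C=20 D=27] open={R4,R5,R6,R7}
Step 11: reserve R8 D 3 -> on_hand[A=48 B=47 C=20 D=29] avail[A=32 B=47 C=20 D=24] open={R4,R5,R6,R7,R8}
Step 12: reserve R9 D 5 -> on_hand[A=48 B=47 C=20 D=29] avail[A=32 B=47 C=20 D=19] open={R4,R5,R6,R7,R8,R9}
Step 13: commit R7 -> on_hand[A=48 B=47 C=20 D=27] avail[A=32 B=47 C=20 D=19] open={R4,R5,R6,R8,R9}
Step 14: reserve R10 B 9 -> on_hand[A=48 B=47 C=20 D=27] avail[A=32 B=38 C=20 D=19] open={R10,R4,R5,R6,R8,R9}
Step 15: reserve R11 C 8 -> on_hand[A=48 B=47 C=20 D=27] avail[A=32 B=38 C=12 D=19] open={R10,R11,R4,R5,R6,R8,R9}
Step 16: cancel R6 -> on_hand[A=48 B=47 C=20 D=27] avail[A=33 B=38 C=12 D=19] open={R10,R11,R4,R5,R8,R9}
Step 17: reserve R12 A 2 -> on_hand[A=48 B=47 C=20 D=27] avail[A=31 B=38 C=12 D=19] open={R10,R11,R12,R4,R5,R8,R9}
Step 18: commit R5 -> on_hand[A=41 B=47 C=20 D=27] avail[A=31 B=38 C=12 D=19] open={R10,R11,R12,R4,R8,R9}
Step 19: reserve R13 B 2 -> on_hand[A=41 B=47 C=20 D=27] avail[A=31 B=36 C=12 D=19] open={R10,R11,R12,R13,R4,R8,R9}
Step 20: commit R8 -> on_hand[A=41 B=47 C=20 D=24] avail[A=31 B=36 C=12 D=19] open={R10,R11,R12,R13,R4,R9}
Step 21: reserve R14 B 6 -> on_hand[A=41 B=47 C=20 D=24] avail[A=31 B=30 C=12 D=19] open={R10,R11,R12,R13,R14,R4,R9}
Step 22: commit R11 -> on_hand[A=41 B=47 C=12 D=24] avail[A=31 B=30 C=12 D=19] open={R10,R12,R13,R14,R4,R9}
Step 23: commit R13 -> on_hand[A=41 B=45 C=12 D=24] avail[A=31 B=30 C=12 D=19] open={R10,R12,R14,R4,R9}
Open reservations: ['R10', 'R12', 'R14', 'R4', 'R9'] -> 5

Answer: 5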